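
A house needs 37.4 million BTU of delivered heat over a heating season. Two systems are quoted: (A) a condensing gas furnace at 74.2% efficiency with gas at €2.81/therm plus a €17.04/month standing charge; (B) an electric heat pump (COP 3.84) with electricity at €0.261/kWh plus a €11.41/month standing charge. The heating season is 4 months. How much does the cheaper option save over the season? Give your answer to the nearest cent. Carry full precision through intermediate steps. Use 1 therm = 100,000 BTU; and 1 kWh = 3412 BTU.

Heat load = 37.4 × 10⁶ BTU = 37,400,000 BTU
Gas: input = 37,400,000 / 0.742 = 50,404,313 BTU = 504 therm → 504 × €2.81 = €1,416.36; + 4 × €17.04 standing = €1,484.52
Heat pump: 37,400,000 BTU / 3412 = 10,960 kWh heat; / 3.84 = 2,855 kWh in → × €0.261 = €745.03; + 4 × €11.41 standing = €790.67
Difference = |€1,484.52 − €790.67| = €693.85

€693.85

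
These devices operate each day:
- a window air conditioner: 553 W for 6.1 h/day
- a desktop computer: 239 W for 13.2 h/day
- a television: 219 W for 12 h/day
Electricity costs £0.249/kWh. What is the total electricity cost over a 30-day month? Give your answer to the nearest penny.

£68.40

window air conditioner: 553 W × 6.1 h × 30 d = 101,199 Wh = 101.2 kWh
desktop computer: 239 W × 13.2 h × 30 d = 94,644 Wh = 94.64 kWh
television: 219 W × 12 h × 30 d = 78,840 Wh = 78.84 kWh
Total energy = 101.2 + 94.64 + 78.84 = 274.7 kWh
Cost = 274.7 kWh × £0.249 = £68.40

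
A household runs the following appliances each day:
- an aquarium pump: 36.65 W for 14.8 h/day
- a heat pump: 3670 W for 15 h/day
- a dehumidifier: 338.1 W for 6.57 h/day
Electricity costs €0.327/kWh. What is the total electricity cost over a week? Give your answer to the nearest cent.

€132.34

aquarium pump: 36.65 W × 14.8 h × 7 d = 3,797 Wh = 3.797 kWh
heat pump: 3670 W × 15 h × 7 d = 385,350 Wh = 385.4 kWh
dehumidifier: 338.1 W × 6.57 h × 7 d = 15,549 Wh = 15.55 kWh
Total energy = 3.797 + 385.4 + 15.55 = 404.7 kWh
Cost = 404.7 kWh × €0.327 = €132.34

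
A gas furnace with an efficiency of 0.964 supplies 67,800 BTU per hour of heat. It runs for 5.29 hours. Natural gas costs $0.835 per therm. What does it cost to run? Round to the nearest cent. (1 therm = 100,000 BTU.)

Heat delivered = 67,800 BTU/h × 5.29 h = 358,662 BTU
Gas input = 358,662 / 0.964 = 372,056 BTU
= 372,056 / 100,000 = 3.721 therm
Cost = 3.721 × $0.835/therm = $3.11

$3.11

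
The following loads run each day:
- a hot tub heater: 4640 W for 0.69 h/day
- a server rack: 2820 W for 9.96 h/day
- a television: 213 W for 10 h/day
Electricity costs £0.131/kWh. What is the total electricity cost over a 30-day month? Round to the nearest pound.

£131

hot tub heater: 4640 W × 0.69 h × 30 d = 96,048 Wh = 96.05 kWh
server rack: 2820 W × 9.96 h × 30 d = 842,616 Wh = 842.6 kWh
television: 213 W × 10 h × 30 d = 63,900 Wh = 63.9 kWh
Total energy = 96.05 + 842.6 + 63.9 = 1,003 kWh
Cost = 1,003 kWh × £0.131 = £131.34 ≈ £131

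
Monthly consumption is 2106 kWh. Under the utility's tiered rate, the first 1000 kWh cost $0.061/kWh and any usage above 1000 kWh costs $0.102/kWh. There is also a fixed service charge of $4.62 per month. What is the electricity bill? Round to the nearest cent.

$178.43

First 1000 kWh × $0.061 = $61.00
Remaining 1106 kWh × $0.102 = $112.81
Energy charge = $173.81; + service $4.62 = $178.43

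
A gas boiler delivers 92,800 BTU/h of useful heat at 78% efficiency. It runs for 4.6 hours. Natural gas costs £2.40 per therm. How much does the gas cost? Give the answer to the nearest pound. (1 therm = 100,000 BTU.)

£13

Heat delivered = 92,800 BTU/h × 4.6 h = 426,880 BTU
Gas input = 426,880 / 0.78 = 547,282 BTU
= 547,282 / 100,000 = 5.473 therm
Cost = 5.473 × £2.40/therm = £13.13 ≈ £13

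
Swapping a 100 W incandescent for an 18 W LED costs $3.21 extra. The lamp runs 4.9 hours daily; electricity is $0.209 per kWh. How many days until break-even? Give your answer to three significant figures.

38.2 days

Power saved = 100 − 18 = 82 W
Daily energy saved = 82 W × 4.9 h = 401.8 Wh = 0.4018 kWh
Daily savings = 0.4018 × $0.209 = $0.0840
Payback = $3.21 / $0.0840 per day = 38.23 days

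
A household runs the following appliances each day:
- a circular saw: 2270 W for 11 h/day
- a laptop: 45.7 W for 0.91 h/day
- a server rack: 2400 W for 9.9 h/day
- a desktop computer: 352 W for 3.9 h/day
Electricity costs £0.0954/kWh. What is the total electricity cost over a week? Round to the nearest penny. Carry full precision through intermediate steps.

£33.49

circular saw: 2270 W × 11 h × 7 d = 174,790 Wh = 174.8 kWh
laptop: 45.7 W × 0.91 h × 7 d = 291 Wh = 0.2911 kWh
server rack: 2400 W × 9.9 h × 7 d = 166,320 Wh = 166.3 kWh
desktop computer: 352 W × 3.9 h × 7 d = 9,610 Wh = 9.61 kWh
Total energy = 174.8 + 0.2911 + 166.3 + 9.61 = 351 kWh
Cost = 351 kWh × £0.0954 = £33.49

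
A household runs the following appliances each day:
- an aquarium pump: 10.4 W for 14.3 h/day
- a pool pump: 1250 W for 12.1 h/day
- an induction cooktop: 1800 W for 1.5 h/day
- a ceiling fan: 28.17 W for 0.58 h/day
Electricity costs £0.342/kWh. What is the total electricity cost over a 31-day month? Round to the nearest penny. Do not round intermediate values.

£190.73

aquarium pump: 10.4 W × 14.3 h × 31 d = 4,610 Wh = 4.61 kWh
pool pump: 1250 W × 12.1 h × 31 d = 468,875 Wh = 468.9 kWh
induction cooktop: 1800 W × 1.5 h × 31 d = 83,700 Wh = 83.7 kWh
ceiling fan: 28.17 W × 0.58 h × 31 d = 506 Wh = 0.5065 kWh
Total energy = 4.61 + 468.9 + 83.7 + 0.5065 = 557.7 kWh
Cost = 557.7 kWh × £0.342 = £190.73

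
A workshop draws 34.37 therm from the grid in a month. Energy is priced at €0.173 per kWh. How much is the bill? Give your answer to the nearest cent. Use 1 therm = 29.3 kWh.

34.37 therm × (29.3 kWh/therm) = 1,007 kWh
Cost = 1,007 kWh × €0.173/kWh = €174.22

€174.22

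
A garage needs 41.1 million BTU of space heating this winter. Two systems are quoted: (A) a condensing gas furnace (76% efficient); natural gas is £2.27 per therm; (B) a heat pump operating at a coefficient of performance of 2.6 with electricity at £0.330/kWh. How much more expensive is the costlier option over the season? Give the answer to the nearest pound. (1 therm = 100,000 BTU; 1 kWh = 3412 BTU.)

£301

Heat load = 41.1 × 10⁶ BTU = 41,100,000 BTU
Gas: input = 41,100,000 / 0.76 = 54,078,947 BTU = 540.8 therm → 540.8 × £2.27 = £1,227.59
Heat pump: 41,100,000 BTU / 3412 = 12,050 kWh heat; / 2.6 = 4,633 kWh in → × £0.330 = £1,528.88
Difference = |£1,227.59 − £1,528.88| = £301.29 ≈ £301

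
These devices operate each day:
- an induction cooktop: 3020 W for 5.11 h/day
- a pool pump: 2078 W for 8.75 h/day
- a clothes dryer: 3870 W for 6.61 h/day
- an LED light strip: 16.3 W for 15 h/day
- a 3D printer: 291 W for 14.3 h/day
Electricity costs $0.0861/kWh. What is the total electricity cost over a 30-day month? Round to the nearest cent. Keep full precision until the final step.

$164.28

induction cooktop: 3020 W × 5.11 h × 30 d = 462,966 Wh = 463 kWh
pool pump: 2078 W × 8.75 h × 30 d = 545,475 Wh = 545.5 kWh
clothes dryer: 3870 W × 6.61 h × 30 d = 767,421 Wh = 767.4 kWh
LED light strip: 16.3 W × 15 h × 30 d = 7,335 Wh = 7.335 kWh
3D printer: 291 W × 14.3 h × 30 d = 124,839 Wh = 124.8 kWh
Total energy = 463 + 545.5 + 767.4 + 7.335 + 124.8 = 1,908 kWh
Cost = 1,908 kWh × $0.0861 = $164.28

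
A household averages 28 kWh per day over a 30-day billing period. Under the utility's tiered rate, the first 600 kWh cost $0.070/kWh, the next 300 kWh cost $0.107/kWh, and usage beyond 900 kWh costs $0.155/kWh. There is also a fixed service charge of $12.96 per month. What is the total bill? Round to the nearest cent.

Usage = 28 kWh/day × 30 days = 840 kWh
First 600 kWh × $0.070 = $42.00
Next 240 kWh × $0.107 = $25.68
Remaining tier: 0 kWh (not reached)
Energy charge = $67.68; + service $12.96 = $80.64

$80.64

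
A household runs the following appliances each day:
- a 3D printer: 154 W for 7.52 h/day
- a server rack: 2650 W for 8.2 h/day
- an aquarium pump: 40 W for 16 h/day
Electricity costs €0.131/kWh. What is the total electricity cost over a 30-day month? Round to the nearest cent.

3D printer: 154 W × 7.52 h × 30 d = 34,742 Wh = 34.74 kWh
server rack: 2650 W × 8.2 h × 30 d = 651,900 Wh = 651.9 kWh
aquarium pump: 40 W × 16 h × 30 d = 19,200 Wh = 19.2 kWh
Total energy = 34.74 + 651.9 + 19.2 = 705.8 kWh
Cost = 705.8 kWh × €0.131 = €92.47

€92.47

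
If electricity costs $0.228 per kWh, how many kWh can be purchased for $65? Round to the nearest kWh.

285 kWh

$65 / $0.228 per kWh = 285.1 kWh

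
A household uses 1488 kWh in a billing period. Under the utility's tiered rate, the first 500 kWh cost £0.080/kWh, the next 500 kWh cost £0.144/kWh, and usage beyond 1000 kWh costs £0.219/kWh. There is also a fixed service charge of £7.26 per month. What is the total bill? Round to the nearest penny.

£226.13

First 500 kWh × £0.080 = £40.00
Next 500 kWh × £0.144 = £72.00
Remaining 488 kWh × £0.219 = £106.87
Energy charge = £218.87; + service £7.26 = £226.13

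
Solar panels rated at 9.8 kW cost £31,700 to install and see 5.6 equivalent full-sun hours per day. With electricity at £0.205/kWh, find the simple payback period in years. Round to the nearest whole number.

8 years

Daily generation = 9.8 kW × 5.6 h = 54.88 kWh
Annual generation = 54.88 × 365 = 20031 kWh
Annual savings = 20031 × £0.205 = £4,106.40
Payback = £31,700 / £4,106.40 = 7.72 years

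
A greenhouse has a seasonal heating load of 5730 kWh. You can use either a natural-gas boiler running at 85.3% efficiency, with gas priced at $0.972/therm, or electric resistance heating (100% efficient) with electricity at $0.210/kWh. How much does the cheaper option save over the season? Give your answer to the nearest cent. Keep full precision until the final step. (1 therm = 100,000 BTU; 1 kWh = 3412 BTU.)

$980.52

Heat load = 5730 kWh × 3412 = 19,550,760 BTU
Gas: input = 19,550,760 / 0.853 = 22,920,000 BTU = 229.2 therm → 229.2 × $0.972 = $222.78
Electric: 19,550,760 BTU / 3412 = 5,730 kWh → × $0.210 = $1,203.30
Difference = |$222.78 − $1,203.30| = $980.52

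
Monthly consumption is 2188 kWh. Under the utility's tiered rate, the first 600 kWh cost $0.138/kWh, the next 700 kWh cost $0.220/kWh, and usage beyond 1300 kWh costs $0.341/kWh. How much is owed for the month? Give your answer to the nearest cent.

$539.61

First 600 kWh × $0.138 = $82.80
Next 700 kWh × $0.220 = $154.00
Remaining 888 kWh × $0.341 = $302.81
Total = $539.61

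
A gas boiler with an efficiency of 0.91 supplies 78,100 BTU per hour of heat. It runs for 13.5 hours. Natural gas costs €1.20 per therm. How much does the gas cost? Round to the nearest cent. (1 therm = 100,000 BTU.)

€13.90

Heat delivered = 78,100 BTU/h × 13.5 h = 1,054,350 BTU
Gas input = 1,054,350 / 0.91 = 1,158,626 BTU
= 1,158,626 / 100,000 = 11.59 therm
Cost = 11.59 × €1.20/therm = €13.90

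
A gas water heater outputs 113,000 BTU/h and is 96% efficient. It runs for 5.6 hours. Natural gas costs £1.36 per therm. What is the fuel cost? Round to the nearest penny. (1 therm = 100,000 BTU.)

£8.96

Heat delivered = 113,000 BTU/h × 5.6 h = 632,800 BTU
Gas input = 632,800 / 0.96 = 659,167 BTU
= 659,167 / 100,000 = 6.592 therm
Cost = 6.592 × £1.36/therm = £8.96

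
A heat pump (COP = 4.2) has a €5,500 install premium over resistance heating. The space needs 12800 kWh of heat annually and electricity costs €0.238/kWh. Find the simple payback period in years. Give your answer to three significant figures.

Resistance: 12800 kWh × €0.238 = €3,046.40/yr
Heat pump: 12800 / 4.2 = 3048 kWh in → × €0.238 = €725.33/yr
Annual savings = €2,321.07
Payback = €5,500 / €2,321.07 = 2.37 years

2.37 years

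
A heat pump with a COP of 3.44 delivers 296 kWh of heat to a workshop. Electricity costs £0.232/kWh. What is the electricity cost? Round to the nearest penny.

£19.96

Electrical input = 296 kWh / 3.44 = 86.05 kWh
Cost = 86.05 × £0.232/kWh = £19.96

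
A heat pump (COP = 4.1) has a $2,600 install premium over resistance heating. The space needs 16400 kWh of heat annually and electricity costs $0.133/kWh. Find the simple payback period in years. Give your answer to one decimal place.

Resistance: 16400 kWh × $0.133 = $2,181.20/yr
Heat pump: 16400 / 4.1 = 4000 kWh in → × $0.133 = $532.00/yr
Annual savings = $1,649.20
Payback = $2,600 / $1,649.20 = 1.58 years

1.6 years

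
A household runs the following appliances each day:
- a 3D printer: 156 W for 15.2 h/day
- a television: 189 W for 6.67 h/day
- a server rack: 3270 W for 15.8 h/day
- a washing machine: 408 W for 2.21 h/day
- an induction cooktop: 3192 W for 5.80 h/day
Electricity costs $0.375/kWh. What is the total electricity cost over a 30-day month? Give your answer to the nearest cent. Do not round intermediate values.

$840.52

3D printer: 156 W × 15.2 h × 30 d = 71,136 Wh = 71.14 kWh
television: 189 W × 6.67 h × 30 d = 37,819 Wh = 37.82 kWh
server rack: 3270 W × 15.8 h × 30 d = 1,549,980 Wh = 1,550 kWh
washing machine: 408 W × 2.21 h × 30 d = 27,050 Wh = 27.05 kWh
induction cooktop: 3192 W × 5.80 h × 30 d = 555,408 Wh = 555.4 kWh
Total energy = 71.14 + 37.82 + 1,550 + 27.05 + 555.4 = 2,241 kWh
Cost = 2,241 kWh × $0.375 = $840.52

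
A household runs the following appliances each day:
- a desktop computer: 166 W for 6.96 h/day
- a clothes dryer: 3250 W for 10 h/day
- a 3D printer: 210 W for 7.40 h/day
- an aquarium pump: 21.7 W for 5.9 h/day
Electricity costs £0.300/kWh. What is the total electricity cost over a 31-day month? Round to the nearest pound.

£329

desktop computer: 166 W × 6.96 h × 31 d = 35,816 Wh = 35.82 kWh
clothes dryer: 3250 W × 10 h × 31 d = 1,007,500 Wh = 1,008 kWh
3D printer: 210 W × 7.40 h × 31 d = 48,174 Wh = 48.17 kWh
aquarium pump: 21.7 W × 5.9 h × 31 d = 3,969 Wh = 3.969 kWh
Total energy = 35.82 + 1,008 + 48.17 + 3.969 = 1,095 kWh
Cost = 1,095 kWh × £0.300 = £328.64 ≈ £329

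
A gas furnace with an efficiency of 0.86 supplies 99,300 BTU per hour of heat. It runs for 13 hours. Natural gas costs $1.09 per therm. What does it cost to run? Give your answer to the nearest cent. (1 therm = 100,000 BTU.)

Heat delivered = 99,300 BTU/h × 13 h = 1,290,900 BTU
Gas input = 1,290,900 / 0.86 = 1,501,047 BTU
= 1,501,047 / 100,000 = 15.01 therm
Cost = 15.01 × $1.09/therm = $16.36

$16.36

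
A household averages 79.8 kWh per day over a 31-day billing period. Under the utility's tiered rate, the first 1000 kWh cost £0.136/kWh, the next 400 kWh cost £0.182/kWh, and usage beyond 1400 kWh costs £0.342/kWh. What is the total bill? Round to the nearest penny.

Usage = 79.8 kWh/day × 31 days = 2473.8 kWh
First 1000 kWh × £0.136 = £136.00
Next 400 kWh × £0.182 = £72.80
Remaining 1073.8 kWh × £0.342 = £367.24
Total = £576.04

£576.04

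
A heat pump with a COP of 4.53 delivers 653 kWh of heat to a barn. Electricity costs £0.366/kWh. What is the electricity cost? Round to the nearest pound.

Electrical input = 653 kWh / 4.53 = 144.2 kWh
Cost = 144.2 × £0.366/kWh = £52.76 ≈ £53

£53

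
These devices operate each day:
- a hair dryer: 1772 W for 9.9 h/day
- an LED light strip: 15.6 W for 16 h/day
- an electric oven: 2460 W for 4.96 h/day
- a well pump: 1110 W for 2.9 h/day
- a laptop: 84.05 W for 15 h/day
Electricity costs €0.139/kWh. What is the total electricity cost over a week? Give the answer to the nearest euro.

hair dryer: 1772 W × 9.9 h × 7 d = 122,800 Wh = 122.8 kWh
LED light strip: 15.6 W × 16 h × 7 d = 1,747 Wh = 1.747 kWh
electric oven: 2460 W × 4.96 h × 7 d = 85,411 Wh = 85.41 kWh
well pump: 1110 W × 2.9 h × 7 d = 22,533 Wh = 22.53 kWh
laptop: 84.05 W × 15 h × 7 d = 8,825 Wh = 8.825 kWh
Total energy = 122.8 + 1.747 + 85.41 + 22.53 + 8.825 = 241.3 kWh
Cost = 241.3 kWh × €0.139 = €33.54 ≈ €34

€34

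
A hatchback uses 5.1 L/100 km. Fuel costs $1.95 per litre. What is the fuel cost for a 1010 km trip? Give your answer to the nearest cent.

Fuel = 5.1 L/100 km × 1010 km / 100 = 51.51 L
Cost = 51.51 L × $1.95/L = $100.44

$100.44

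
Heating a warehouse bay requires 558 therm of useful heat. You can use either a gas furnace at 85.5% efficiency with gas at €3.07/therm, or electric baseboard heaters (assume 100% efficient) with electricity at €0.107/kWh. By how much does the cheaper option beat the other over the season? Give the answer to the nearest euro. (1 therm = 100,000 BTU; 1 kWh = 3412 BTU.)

Heat load = 558 therm × 100,000 = 55,800,000 BTU
Gas: input = 55,800,000 / 0.855 = 65,263,158 BTU = 652.6 therm → 652.6 × €3.07 = €2,003.58
Electric: 55,800,000 BTU / 3412 = 16,350 kWh → × €0.107 = €1,749.88
Difference = |€2,003.58 − €1,749.88| = €253.70 ≈ €254

€254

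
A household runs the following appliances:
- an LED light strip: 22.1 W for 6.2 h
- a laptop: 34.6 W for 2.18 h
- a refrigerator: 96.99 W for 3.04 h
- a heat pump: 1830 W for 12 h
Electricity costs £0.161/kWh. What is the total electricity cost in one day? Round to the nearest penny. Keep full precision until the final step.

LED light strip: 22.1 W × 6.2 h = 137 Wh = 0.137 kWh
laptop: 34.6 W × 2.18 h = 75 Wh = 0.07543 kWh
refrigerator: 96.99 W × 3.04 h = 295 Wh = 0.2948 kWh
heat pump: 1830 W × 12 h = 21,960 Wh = 21.96 kWh
Total energy = 0.137 + 0.07543 + 0.2948 + 21.96 = 22.47 kWh
Cost = 22.47 kWh × £0.161 = £3.62

£3.62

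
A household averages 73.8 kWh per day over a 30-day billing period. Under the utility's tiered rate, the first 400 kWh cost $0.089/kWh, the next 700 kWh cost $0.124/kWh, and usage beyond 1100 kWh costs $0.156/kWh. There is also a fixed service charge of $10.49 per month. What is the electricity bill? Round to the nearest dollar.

$307

Usage = 73.8 kWh/day × 30 days = 2214 kWh
First 400 kWh × $0.089 = $35.60
Next 700 kWh × $0.124 = $86.80
Remaining 1114 kWh × $0.156 = $173.78
Energy charge = $296.18; + service $10.49 = $306.67 ≈ $307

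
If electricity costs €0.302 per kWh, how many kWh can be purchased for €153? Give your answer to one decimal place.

506.6 kWh

€153 / €0.302 per kWh = 506.6 kWh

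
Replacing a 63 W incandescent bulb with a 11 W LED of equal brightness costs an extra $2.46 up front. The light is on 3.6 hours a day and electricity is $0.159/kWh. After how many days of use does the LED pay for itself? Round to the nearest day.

83 days

Power saved = 63 − 11 = 52 W
Daily energy saved = 52 W × 3.6 h = 187.2 Wh = 0.1872 kWh
Daily savings = 0.1872 × $0.159 = $0.0298
Payback = $2.46 / $0.0298 per day = 82.65 days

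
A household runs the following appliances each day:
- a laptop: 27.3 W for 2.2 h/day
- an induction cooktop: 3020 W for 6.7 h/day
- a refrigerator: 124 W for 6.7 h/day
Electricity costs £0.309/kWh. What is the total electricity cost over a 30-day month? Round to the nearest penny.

laptop: 27.3 W × 2.2 h × 30 d = 1,802 Wh = 1.802 kWh
induction cooktop: 3020 W × 6.7 h × 30 d = 607,020 Wh = 607 kWh
refrigerator: 124 W × 6.7 h × 30 d = 24,924 Wh = 24.92 kWh
Total energy = 1.802 + 607 + 24.92 = 633.7 kWh
Cost = 633.7 kWh × £0.309 = £195.83

£195.83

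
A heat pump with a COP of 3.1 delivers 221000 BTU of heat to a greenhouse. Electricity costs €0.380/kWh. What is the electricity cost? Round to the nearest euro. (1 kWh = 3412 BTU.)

Heat delivered = 221,000 BTU / 3412 = 64.77 kWh
Electrical input = 64.77 kWh / 3.1 = 20.89 kWh
Cost = 20.89 × €0.380/kWh = €7.94 ≈ €8

€8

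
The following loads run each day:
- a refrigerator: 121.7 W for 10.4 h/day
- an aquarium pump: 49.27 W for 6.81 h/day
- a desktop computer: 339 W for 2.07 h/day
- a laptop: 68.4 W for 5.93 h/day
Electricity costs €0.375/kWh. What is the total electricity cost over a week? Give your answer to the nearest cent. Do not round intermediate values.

€7.11

refrigerator: 121.7 W × 10.4 h × 7 d = 8,860 Wh = 8.86 kWh
aquarium pump: 49.27 W × 6.81 h × 7 d = 2,349 Wh = 2.349 kWh
desktop computer: 339 W × 2.07 h × 7 d = 4,912 Wh = 4.912 kWh
laptop: 68.4 W × 5.93 h × 7 d = 2,839 Wh = 2.839 kWh
Total energy = 8.86 + 2.349 + 4.912 + 2.839 = 18.96 kWh
Cost = 18.96 kWh × €0.375 = €7.11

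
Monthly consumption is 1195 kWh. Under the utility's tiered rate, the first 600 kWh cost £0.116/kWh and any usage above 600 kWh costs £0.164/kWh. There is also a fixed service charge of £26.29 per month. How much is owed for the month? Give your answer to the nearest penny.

First 600 kWh × £0.116 = £69.60
Remaining 595 kWh × £0.164 = £97.58
Energy charge = £167.18; + service £26.29 = £193.47

£193.47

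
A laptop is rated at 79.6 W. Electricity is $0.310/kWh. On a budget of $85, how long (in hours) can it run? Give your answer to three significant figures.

Energy budget = $85 / $0.310 per kWh = 274.2 kWh = 274,194 Wh
Runtime = 274,194 Wh / 79.6 W = 3,445 h

3440 h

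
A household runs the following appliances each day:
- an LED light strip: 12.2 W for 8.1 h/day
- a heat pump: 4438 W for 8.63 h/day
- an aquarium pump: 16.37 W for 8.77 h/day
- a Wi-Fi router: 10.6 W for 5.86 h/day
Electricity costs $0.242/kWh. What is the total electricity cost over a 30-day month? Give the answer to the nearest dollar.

LED light strip: 12.2 W × 8.1 h × 30 d = 2,965 Wh = 2.965 kWh
heat pump: 4438 W × 8.63 h × 30 d = 1,148,998 Wh = 1,149 kWh
aquarium pump: 16.37 W × 8.77 h × 30 d = 4,307 Wh = 4.307 kWh
Wi-Fi router: 10.6 W × 5.86 h × 30 d = 1,863 Wh = 1.863 kWh
Total energy = 2.965 + 1,149 + 4.307 + 1.863 = 1,158 kWh
Cost = 1,158 kWh × $0.242 = $280.27 ≈ $280

$280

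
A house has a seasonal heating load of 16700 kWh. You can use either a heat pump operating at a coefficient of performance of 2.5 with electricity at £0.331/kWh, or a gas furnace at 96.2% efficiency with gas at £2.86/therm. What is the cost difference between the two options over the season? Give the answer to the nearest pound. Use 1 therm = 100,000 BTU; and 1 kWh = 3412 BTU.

£517

Heat load = 16700 kWh × 3412 = 56,980,400 BTU
Gas: input = 56,980,400 / 0.962 = 59,231,185 BTU = 592.3 therm → 592.3 × £2.86 = £1,694.01
Heat pump: 56,980,400 BTU / 3412 = 16,700 kWh heat; / 2.5 = 6,680 kWh in → × £0.331 = £2,211.08
Difference = |£1,694.01 − £2,211.08| = £517.07 ≈ £517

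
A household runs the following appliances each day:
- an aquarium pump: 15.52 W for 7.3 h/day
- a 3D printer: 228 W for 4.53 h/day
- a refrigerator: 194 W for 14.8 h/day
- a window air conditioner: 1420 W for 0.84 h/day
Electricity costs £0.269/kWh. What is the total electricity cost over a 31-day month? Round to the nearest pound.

£43

aquarium pump: 15.52 W × 7.3 h × 31 d = 3,512 Wh = 3.512 kWh
3D printer: 228 W × 4.53 h × 31 d = 32,018 Wh = 32.02 kWh
refrigerator: 194 W × 14.8 h × 31 d = 89,007 Wh = 89.01 kWh
window air conditioner: 1420 W × 0.84 h × 31 d = 36,977 Wh = 36.98 kWh
Total energy = 3.512 + 32.02 + 89.01 + 36.98 = 161.5 kWh
Cost = 161.5 kWh × £0.269 = £43.45 ≈ £43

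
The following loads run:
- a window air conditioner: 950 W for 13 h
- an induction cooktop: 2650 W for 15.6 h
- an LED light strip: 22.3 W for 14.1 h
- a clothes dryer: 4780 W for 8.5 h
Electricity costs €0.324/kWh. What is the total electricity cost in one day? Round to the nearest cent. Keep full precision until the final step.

€30.66

window air conditioner: 950 W × 13 h = 12,350 Wh = 12.35 kWh
induction cooktop: 2650 W × 15.6 h = 41,340 Wh = 41.34 kWh
LED light strip: 22.3 W × 14.1 h = 314 Wh = 0.3144 kWh
clothes dryer: 4780 W × 8.5 h = 40,630 Wh = 40.63 kWh
Total energy = 12.35 + 41.34 + 0.3144 + 40.63 = 94.63 kWh
Cost = 94.63 kWh × €0.324 = €30.66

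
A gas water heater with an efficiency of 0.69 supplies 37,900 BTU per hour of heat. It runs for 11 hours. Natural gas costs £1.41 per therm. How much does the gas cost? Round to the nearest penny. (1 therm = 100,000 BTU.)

£8.52

Heat delivered = 37,900 BTU/h × 11 h = 416,900 BTU
Gas input = 416,900 / 0.69 = 604,203 BTU
= 604,203 / 100,000 = 6.042 therm
Cost = 6.042 × £1.41/therm = £8.52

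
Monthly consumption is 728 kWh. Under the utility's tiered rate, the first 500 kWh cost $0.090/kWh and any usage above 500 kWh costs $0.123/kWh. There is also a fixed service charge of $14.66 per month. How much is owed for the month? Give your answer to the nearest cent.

$87.70

First 500 kWh × $0.090 = $45.00
Remaining 228 kWh × $0.123 = $28.04
Energy charge = $73.04; + service $14.66 = $87.70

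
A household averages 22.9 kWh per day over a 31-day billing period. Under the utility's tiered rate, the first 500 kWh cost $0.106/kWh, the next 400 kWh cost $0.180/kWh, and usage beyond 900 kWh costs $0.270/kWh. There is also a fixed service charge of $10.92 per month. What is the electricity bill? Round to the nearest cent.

$101.70

Usage = 22.9 kWh/day × 31 days = 709.9 kWh
First 500 kWh × $0.106 = $53.00
Next 209.9 kWh × $0.180 = $37.78
Remaining tier: 0 kWh (not reached)
Energy charge = $90.78; + service $10.92 = $101.70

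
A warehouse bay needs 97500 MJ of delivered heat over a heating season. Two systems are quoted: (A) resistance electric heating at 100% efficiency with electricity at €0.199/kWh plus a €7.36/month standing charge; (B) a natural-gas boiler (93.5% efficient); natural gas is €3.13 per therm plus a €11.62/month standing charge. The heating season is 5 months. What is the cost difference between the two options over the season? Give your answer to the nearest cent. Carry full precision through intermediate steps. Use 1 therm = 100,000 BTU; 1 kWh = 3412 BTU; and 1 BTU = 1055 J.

€2275.04

Heat load = 97500 MJ = 97,500,000,000 J / 1055 = 92,417,062 BTU
Gas: input = 92,417,062 / 0.935 = 98,841,777 BTU = 988.4 therm → 988.4 × €3.13 = €3,093.75; + 5 × €11.62 standing = €3,151.85
Electric: 92,417,062 BTU / 3412 = 27,090 kWh → × €0.199 = €5,390.09; + 5 × €7.36 standing = €5,426.89
Difference = |€3,151.85 − €5,426.89| = €2,275.04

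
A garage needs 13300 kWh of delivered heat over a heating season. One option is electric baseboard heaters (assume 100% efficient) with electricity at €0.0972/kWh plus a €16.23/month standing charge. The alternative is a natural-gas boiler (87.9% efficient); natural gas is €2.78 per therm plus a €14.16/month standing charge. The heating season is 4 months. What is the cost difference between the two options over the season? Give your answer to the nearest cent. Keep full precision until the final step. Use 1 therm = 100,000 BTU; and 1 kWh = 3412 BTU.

€134.17

Heat load = 13300 kWh × 3412 = 45,379,600 BTU
Gas: input = 45,379,600 / 0.879 = 51,626,394 BTU = 516.3 therm → 516.3 × €2.78 = €1,435.21; + 4 × €14.16 standing = €1,491.85
Electric: 45,379,600 BTU / 3412 = 13,300 kWh → × €0.0972 = €1,292.76; + 4 × €16.23 standing = €1,357.68
Difference = |€1,491.85 − €1,357.68| = €134.17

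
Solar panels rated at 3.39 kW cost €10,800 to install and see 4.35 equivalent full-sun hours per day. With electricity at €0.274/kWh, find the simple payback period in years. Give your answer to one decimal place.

Daily generation = 3.39 kW × 4.35 h = 14.75 kWh
Annual generation = 14.75 × 365 = 5382.5 kWh
Annual savings = 5382.5 × €0.274 = €1,474.80
Payback = €10,800 / €1,474.80 = 7.32 years

7.3 years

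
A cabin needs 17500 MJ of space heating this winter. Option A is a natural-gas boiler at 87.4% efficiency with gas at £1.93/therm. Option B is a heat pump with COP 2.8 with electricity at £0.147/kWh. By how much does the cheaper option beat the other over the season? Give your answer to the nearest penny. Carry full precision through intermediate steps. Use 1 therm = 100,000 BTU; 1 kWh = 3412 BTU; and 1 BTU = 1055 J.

£111.06

Heat load = 17500 MJ = 17,500,000,000 J / 1055 = 16,587,678 BTU
Gas: input = 16,587,678 / 0.874 = 18,979,036 BTU = 189.8 therm → 189.8 × £1.93 = £366.30
Heat pump: 16,587,678 BTU / 3412 = 4,862 kWh heat; / 2.8 = 1,736 kWh in → × £0.147 = £255.23
Difference = |£366.30 − £255.23| = £111.06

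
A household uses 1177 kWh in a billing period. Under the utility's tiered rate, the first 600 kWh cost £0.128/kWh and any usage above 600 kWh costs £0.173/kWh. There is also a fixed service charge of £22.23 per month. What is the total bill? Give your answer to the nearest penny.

£198.85

First 600 kWh × £0.128 = £76.80
Remaining 577 kWh × £0.173 = £99.82
Energy charge = £176.62; + service £22.23 = £198.85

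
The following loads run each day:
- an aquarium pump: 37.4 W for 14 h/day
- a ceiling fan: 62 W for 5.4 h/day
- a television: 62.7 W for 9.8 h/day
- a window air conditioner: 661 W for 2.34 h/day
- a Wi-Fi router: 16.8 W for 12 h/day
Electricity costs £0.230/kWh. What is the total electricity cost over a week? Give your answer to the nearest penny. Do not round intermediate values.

aquarium pump: 37.4 W × 14 h × 7 d = 3,665 Wh = 3.665 kWh
ceiling fan: 62 W × 5.4 h × 7 d = 2,344 Wh = 2.344 kWh
television: 62.7 W × 9.8 h × 7 d = 4,301 Wh = 4.301 kWh
window air conditioner: 661 W × 2.34 h × 7 d = 10,827 Wh = 10.83 kWh
Wi-Fi router: 16.8 W × 12 h × 7 d = 1,411 Wh = 1.411 kWh
Total energy = 3.665 + 2.344 + 4.301 + 10.83 + 1.411 = 22.55 kWh
Cost = 22.55 kWh × £0.230 = £5.19

£5.19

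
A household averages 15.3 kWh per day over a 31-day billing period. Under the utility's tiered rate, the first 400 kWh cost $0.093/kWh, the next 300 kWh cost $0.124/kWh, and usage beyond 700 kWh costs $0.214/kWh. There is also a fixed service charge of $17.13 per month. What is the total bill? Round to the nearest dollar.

$64

Usage = 15.3 kWh/day × 31 days = 474.3 kWh
First 400 kWh × $0.093 = $37.20
Next 74.3 kWh × $0.124 = $9.21
Remaining tier: 0 kWh (not reached)
Energy charge = $46.41; + service $17.13 = $63.54 ≈ $64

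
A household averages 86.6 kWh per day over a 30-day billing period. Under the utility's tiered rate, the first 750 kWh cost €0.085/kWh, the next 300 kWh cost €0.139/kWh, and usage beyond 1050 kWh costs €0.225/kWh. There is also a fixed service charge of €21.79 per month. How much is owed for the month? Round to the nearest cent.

€475.54

Usage = 86.6 kWh/day × 30 days = 2598 kWh
First 750 kWh × €0.085 = €63.75
Next 300 kWh × €0.139 = €41.70
Remaining 1548 kWh × €0.225 = €348.30
Energy charge = €453.75; + service €21.79 = €475.54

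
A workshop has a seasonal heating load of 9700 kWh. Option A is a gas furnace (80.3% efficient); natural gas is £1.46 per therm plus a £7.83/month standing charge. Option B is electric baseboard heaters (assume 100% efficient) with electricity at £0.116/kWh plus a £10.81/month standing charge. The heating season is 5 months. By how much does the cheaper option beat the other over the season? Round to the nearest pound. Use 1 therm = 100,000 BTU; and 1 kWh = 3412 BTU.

£538

Heat load = 9700 kWh × 3412 = 33,096,400 BTU
Gas: input = 33,096,400 / 0.803 = 41,215,940 BTU = 412.2 therm → 412.2 × £1.46 = £601.75; + 5 × £7.83 standing = £640.90
Electric: 33,096,400 BTU / 3412 = 9,700 kWh → × £0.116 = £1,125.20; + 5 × £10.81 standing = £1,179.25
Difference = |£640.90 − £1,179.25| = £538.35 ≈ £538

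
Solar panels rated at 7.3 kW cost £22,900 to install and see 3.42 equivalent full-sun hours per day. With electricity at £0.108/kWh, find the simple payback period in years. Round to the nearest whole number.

Daily generation = 7.3 kW × 3.42 h = 24.97 kWh
Annual generation = 24.97 × 365 = 9112.6 kWh
Annual savings = 9112.6 × £0.108 = £984.16
Payback = £22,900 / £984.16 = 23.3 years

23 years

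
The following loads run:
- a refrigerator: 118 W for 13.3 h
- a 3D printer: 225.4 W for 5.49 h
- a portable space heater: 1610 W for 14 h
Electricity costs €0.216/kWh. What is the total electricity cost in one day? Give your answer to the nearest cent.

refrigerator: 118 W × 13.3 h = 1,569 Wh = 1.569 kWh
3D printer: 225.4 W × 5.49 h = 1,237 Wh = 1.237 kWh
portable space heater: 1610 W × 14 h = 22,540 Wh = 22.54 kWh
Total energy = 1.569 + 1.237 + 22.54 = 25.35 kWh
Cost = 25.35 kWh × €0.216 = €5.47

€5.47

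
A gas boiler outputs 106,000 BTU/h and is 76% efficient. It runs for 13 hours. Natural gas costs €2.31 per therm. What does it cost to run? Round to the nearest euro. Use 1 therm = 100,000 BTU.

Heat delivered = 106,000 BTU/h × 13 h = 1,378,000 BTU
Gas input = 1,378,000 / 0.76 = 1,813,158 BTU
= 1,813,158 / 100,000 = 18.13 therm
Cost = 18.13 × €2.31/therm = €41.88 ≈ €42

€42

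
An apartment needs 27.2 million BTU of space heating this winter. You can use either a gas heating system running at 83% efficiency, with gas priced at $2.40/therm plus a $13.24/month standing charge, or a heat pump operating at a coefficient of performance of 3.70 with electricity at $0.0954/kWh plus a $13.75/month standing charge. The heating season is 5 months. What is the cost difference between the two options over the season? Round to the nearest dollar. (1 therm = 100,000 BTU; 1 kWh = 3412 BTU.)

$578

Heat load = 27.2 × 10⁶ BTU = 27,200,000 BTU
Gas: input = 27,200,000 / 0.83 = 32,771,084 BTU = 327.7 therm → 327.7 × $2.40 = $786.51; + 5 × $13.24 standing = $852.71
Heat pump: 27,200,000 BTU / 3412 = 7,972 kWh heat; / 3.70 = 2,155 kWh in → × $0.0954 = $205.54; + 5 × $13.75 standing = $274.29
Difference = |$852.71 − $274.29| = $578.41 ≈ $578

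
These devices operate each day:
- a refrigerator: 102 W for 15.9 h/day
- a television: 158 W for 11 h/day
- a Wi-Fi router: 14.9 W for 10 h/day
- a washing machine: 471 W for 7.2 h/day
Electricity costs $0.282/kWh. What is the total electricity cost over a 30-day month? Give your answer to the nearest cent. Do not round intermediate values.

refrigerator: 102 W × 15.9 h × 30 d = 48,654 Wh = 48.65 kWh
television: 158 W × 11 h × 30 d = 52,140 Wh = 52.14 kWh
Wi-Fi router: 14.9 W × 10 h × 30 d = 4,470 Wh = 4.47 kWh
washing machine: 471 W × 7.2 h × 30 d = 101,736 Wh = 101.7 kWh
Total energy = 48.65 + 52.14 + 4.47 + 101.7 = 207 kWh
Cost = 207 kWh × $0.282 = $58.37

$58.37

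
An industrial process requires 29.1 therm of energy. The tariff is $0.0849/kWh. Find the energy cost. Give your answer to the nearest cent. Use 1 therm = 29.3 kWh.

$72.39

29.1 therm × (29.3 kWh/therm) = 852.6 kWh
Cost = 852.6 kWh × $0.0849/kWh = $72.39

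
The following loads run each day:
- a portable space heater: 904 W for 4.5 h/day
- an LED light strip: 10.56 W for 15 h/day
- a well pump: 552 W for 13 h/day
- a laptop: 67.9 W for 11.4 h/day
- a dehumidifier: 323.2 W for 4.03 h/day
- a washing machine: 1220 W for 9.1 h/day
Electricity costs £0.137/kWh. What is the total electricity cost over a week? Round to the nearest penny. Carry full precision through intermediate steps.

portable space heater: 904 W × 4.5 h × 7 d = 28,476 Wh = 28.48 kWh
LED light strip: 10.56 W × 15 h × 7 d = 1,109 Wh = 1.109 kWh
well pump: 552 W × 13 h × 7 d = 50,232 Wh = 50.23 kWh
laptop: 67.9 W × 11.4 h × 7 d = 5,418 Wh = 5.418 kWh
dehumidifier: 323.2 W × 4.03 h × 7 d = 9,117 Wh = 9.117 kWh
washing machine: 1220 W × 9.1 h × 7 d = 77,714 Wh = 77.71 kWh
Total energy = 28.48 + 1.109 + 50.23 + 5.418 + 9.117 + 77.71 = 172.1 kWh
Cost = 172.1 kWh × £0.137 = £23.57

£23.57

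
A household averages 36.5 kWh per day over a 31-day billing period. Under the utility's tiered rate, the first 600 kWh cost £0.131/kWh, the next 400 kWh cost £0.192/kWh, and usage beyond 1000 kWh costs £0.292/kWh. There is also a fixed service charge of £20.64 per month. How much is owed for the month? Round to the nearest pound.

£214

Usage = 36.5 kWh/day × 31 days = 1131.5 kWh
First 600 kWh × £0.131 = £78.60
Next 400 kWh × £0.192 = £76.80
Remaining 131.5 kWh × £0.292 = £38.40
Energy charge = £193.80; + service £20.64 = £214.44 ≈ £214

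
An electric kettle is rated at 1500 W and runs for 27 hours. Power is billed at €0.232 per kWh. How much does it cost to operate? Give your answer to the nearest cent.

€9.40

Energy = 1500 W × 27 h = 40,500 Wh = 40.5 kWh
Cost = 40.5 kWh × €0.232/kWh = €9.40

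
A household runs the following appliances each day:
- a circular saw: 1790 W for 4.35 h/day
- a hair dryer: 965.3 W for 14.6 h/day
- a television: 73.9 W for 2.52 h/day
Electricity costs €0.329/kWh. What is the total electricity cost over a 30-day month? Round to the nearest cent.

circular saw: 1790 W × 4.35 h × 30 d = 233,595 Wh = 233.6 kWh
hair dryer: 965.3 W × 14.6 h × 30 d = 422,801 Wh = 422.8 kWh
television: 73.9 W × 2.52 h × 30 d = 5,587 Wh = 5.587 kWh
Total energy = 233.6 + 422.8 + 5.587 = 662 kWh
Cost = 662 kWh × €0.329 = €217.79

€217.79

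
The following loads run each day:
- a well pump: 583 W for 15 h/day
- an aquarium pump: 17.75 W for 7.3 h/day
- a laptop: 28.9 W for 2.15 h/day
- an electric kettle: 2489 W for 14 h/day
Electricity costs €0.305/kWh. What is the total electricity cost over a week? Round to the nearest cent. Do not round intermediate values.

€93.48

well pump: 583 W × 15 h × 7 d = 61,215 Wh = 61.22 kWh
aquarium pump: 17.75 W × 7.3 h × 7 d = 907 Wh = 0.907 kWh
laptop: 28.9 W × 2.15 h × 7 d = 435 Wh = 0.4349 kWh
electric kettle: 2489 W × 14 h × 7 d = 243,922 Wh = 243.9 kWh
Total energy = 61.22 + 0.907 + 0.4349 + 243.9 = 306.5 kWh
Cost = 306.5 kWh × €0.305 = €93.48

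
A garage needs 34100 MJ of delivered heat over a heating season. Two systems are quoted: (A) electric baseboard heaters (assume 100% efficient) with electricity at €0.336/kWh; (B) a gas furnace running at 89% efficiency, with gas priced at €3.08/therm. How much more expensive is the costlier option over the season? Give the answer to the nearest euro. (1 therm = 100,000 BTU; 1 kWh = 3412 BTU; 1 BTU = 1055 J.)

Heat load = 34100 MJ = 34,100,000,000 J / 1055 = 32,322,275 BTU
Gas: input = 32,322,275 / 0.89 = 36,317,163 BTU = 363.2 therm → 363.2 × €3.08 = €1,118.57
Electric: 32,322,275 BTU / 3412 = 9,473 kWh → × €0.336 = €3,182.97
Difference = |€1,118.57 − €3,182.97| = €2,064.40 ≈ €2064

€2064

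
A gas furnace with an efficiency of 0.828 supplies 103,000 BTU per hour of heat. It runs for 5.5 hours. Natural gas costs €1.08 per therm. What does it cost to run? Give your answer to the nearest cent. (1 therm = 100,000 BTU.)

Heat delivered = 103,000 BTU/h × 5.5 h = 566,500 BTU
Gas input = 566,500 / 0.828 = 684,179 BTU
= 684,179 / 100,000 = 6.842 therm
Cost = 6.842 × €1.08/therm = €7.39

€7.39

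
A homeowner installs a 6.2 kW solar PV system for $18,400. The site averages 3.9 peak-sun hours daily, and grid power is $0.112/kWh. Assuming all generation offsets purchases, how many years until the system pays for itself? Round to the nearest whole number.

Daily generation = 6.2 kW × 3.9 h = 24.18 kWh
Annual generation = 24.18 × 365 = 8825.7 kWh
Annual savings = 8825.7 × $0.112 = $988.48
Payback = $18,400 / $988.48 = 18.6 years

19 years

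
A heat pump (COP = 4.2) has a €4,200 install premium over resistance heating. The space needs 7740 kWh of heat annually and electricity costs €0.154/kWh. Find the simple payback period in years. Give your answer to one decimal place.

4.6 years

Resistance: 7740 kWh × €0.154 = €1,191.96/yr
Heat pump: 7740 / 4.2 = 1843 kWh in → × €0.154 = €283.80/yr
Annual savings = €908.16
Payback = €4,200 / €908.16 = 4.62 years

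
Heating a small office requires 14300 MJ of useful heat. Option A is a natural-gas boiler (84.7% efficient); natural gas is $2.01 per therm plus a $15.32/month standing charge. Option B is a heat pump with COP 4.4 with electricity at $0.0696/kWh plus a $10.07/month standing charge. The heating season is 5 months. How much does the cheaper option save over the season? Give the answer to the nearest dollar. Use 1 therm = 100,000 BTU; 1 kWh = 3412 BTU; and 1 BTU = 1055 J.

$285

Heat load = 14300 MJ = 14,300,000,000 J / 1055 = 13,554,502 BTU
Gas: input = 13,554,502 / 0.847 = 16,002,954 BTU = 160 therm → 160 × $2.01 = $321.66; + 5 × $15.32 standing = $398.26
Heat pump: 13,554,502 BTU / 3412 = 3,973 kWh heat; / 4.4 = 902.9 kWh in → × $0.0696 = $62.84; + 5 × $10.07 standing = $113.19
Difference = |$398.26 − $113.19| = $285.07 ≈ $285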